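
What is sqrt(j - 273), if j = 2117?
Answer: 2*sqrt(461) ≈ 42.942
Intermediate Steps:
sqrt(j - 273) = sqrt(2117 - 273) = sqrt(1844) = 2*sqrt(461)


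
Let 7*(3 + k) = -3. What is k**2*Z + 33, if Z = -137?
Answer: -77295/49 ≈ -1577.4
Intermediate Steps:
k = -24/7 (k = -3 + (1/7)*(-3) = -3 - 3/7 = -24/7 ≈ -3.4286)
k**2*Z + 33 = (-24/7)**2*(-137) + 33 = (576/49)*(-137) + 33 = -78912/49 + 33 = -77295/49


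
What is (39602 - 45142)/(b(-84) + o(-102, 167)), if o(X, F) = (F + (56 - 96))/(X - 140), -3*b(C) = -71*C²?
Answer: -1340680/40411937 ≈ -0.033175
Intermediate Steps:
b(C) = 71*C²/3 (b(C) = -(-71)*C²/3 = 71*C²/3)
o(X, F) = (-40 + F)/(-140 + X) (o(X, F) = (F - 40)/(-140 + X) = (-40 + F)/(-140 + X))
(39602 - 45142)/(b(-84) + o(-102, 167)) = (39602 - 45142)/((71/3)*(-84)² + (-40 + 167)/(-140 - 102)) = -5540/((71/3)*7056 + 127/(-242)) = -5540/(166992 - 1/242*127) = -5540/(166992 - 127/242) = -5540/40411937/242 = -5540*242/40411937 = -1340680/40411937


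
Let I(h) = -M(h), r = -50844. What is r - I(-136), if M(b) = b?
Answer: -50980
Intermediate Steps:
I(h) = -h
r - I(-136) = -50844 - (-1)*(-136) = -50844 - 1*136 = -50844 - 136 = -50980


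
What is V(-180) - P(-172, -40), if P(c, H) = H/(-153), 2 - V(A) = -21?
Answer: 3479/153 ≈ 22.739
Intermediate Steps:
V(A) = 23 (V(A) = 2 - 1*(-21) = 2 + 21 = 23)
P(c, H) = -H/153 (P(c, H) = H*(-1/153) = -H/153)
V(-180) - P(-172, -40) = 23 - (-1)*(-40)/153 = 23 - 1*40/153 = 23 - 40/153 = 3479/153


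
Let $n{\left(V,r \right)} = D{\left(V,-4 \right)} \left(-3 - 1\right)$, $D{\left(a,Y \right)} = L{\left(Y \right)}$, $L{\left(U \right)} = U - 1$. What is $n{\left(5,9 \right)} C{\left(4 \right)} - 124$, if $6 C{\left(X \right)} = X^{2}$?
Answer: $- \frac{212}{3} \approx -70.667$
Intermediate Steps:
$L{\left(U \right)} = -1 + U$
$D{\left(a,Y \right)} = -1 + Y$
$n{\left(V,r \right)} = 20$ ($n{\left(V,r \right)} = \left(-1 - 4\right) \left(-3 - 1\right) = \left(-5\right) \left(-4\right) = 20$)
$C{\left(X \right)} = \frac{X^{2}}{6}$
$n{\left(5,9 \right)} C{\left(4 \right)} - 124 = 20 \frac{4^{2}}{6} - 124 = 20 \cdot \frac{1}{6} \cdot 16 - 124 = 20 \cdot \frac{8}{3} - 124 = \frac{160}{3} - 124 = - \frac{212}{3}$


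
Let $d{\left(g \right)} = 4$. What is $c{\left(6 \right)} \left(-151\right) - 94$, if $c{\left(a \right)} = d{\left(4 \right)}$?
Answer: $-698$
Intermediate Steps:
$c{\left(a \right)} = 4$
$c{\left(6 \right)} \left(-151\right) - 94 = 4 \left(-151\right) - 94 = -604 - 94 = -698$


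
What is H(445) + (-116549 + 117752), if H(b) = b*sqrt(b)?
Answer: 1203 + 445*sqrt(445) ≈ 10590.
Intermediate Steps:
H(b) = b**(3/2)
H(445) + (-116549 + 117752) = 445**(3/2) + (-116549 + 117752) = 445*sqrt(445) + 1203 = 1203 + 445*sqrt(445)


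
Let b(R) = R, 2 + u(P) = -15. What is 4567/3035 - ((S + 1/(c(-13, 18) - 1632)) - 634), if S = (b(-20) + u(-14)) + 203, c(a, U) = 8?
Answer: 2314116963/4928840 ≈ 469.51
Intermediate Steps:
u(P) = -17 (u(P) = -2 - 15 = -17)
S = 166 (S = (-20 - 17) + 203 = -37 + 203 = 166)
4567/3035 - ((S + 1/(c(-13, 18) - 1632)) - 634) = 4567/3035 - ((166 + 1/(8 - 1632)) - 634) = 4567*(1/3035) - ((166 + 1/(-1624)) - 634) = 4567/3035 - ((166 - 1/1624) - 634) = 4567/3035 - (269583/1624 - 634) = 4567/3035 - 1*(-760033/1624) = 4567/3035 + 760033/1624 = 2314116963/4928840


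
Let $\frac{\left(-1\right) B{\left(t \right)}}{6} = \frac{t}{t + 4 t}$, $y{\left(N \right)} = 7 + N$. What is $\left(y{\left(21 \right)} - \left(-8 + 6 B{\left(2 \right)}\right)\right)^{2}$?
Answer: $\frac{46656}{25} \approx 1866.2$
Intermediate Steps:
$B{\left(t \right)} = - \frac{6}{5}$ ($B{\left(t \right)} = - 6 \frac{t}{t + 4 t} = - 6 \frac{t}{5 t} = - 6 t \frac{1}{5 t} = \left(-6\right) \frac{1}{5} = - \frac{6}{5}$)
$\left(y{\left(21 \right)} - \left(-8 + 6 B{\left(2 \right)}\right)\right)^{2} = \left(\left(7 + 21\right) + \left(8 - - \frac{36}{5}\right)\right)^{2} = \left(28 + \left(8 + \frac{36}{5}\right)\right)^{2} = \left(28 + \frac{76}{5}\right)^{2} = \left(\frac{216}{5}\right)^{2} = \frac{46656}{25}$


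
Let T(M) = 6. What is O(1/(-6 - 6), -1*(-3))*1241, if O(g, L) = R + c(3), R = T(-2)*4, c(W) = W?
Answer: 33507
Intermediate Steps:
R = 24 (R = 6*4 = 24)
O(g, L) = 27 (O(g, L) = 24 + 3 = 27)
O(1/(-6 - 6), -1*(-3))*1241 = 27*1241 = 33507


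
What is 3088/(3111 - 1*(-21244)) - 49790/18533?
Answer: -1155405546/451371215 ≈ -2.5598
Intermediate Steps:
3088/(3111 - 1*(-21244)) - 49790/18533 = 3088/(3111 + 21244) - 49790*1/18533 = 3088/24355 - 49790/18533 = -1155405546/451371215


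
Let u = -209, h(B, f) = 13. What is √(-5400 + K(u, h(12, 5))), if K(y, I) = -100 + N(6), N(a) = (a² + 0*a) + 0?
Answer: 2*I*√1366 ≈ 73.919*I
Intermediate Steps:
N(a) = a² (N(a) = (a² + 0) + 0 = a² + 0 = a²)
K(y, I) = -64 (K(y, I) = -100 + 6² = -100 + 36 = -64)
√(-5400 + K(u, h(12, 5))) = √(-5400 - 64) = √(-5464) = 2*I*√1366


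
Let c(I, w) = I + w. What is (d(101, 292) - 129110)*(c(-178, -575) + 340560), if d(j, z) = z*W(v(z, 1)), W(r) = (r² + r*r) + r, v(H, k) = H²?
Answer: 1442710217399924694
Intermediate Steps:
W(r) = r + 2*r² (W(r) = (r² + r²) + r = 2*r² + r = r + 2*r²)
d(j, z) = z³*(1 + 2*z²) (d(j, z) = z*(z²*(1 + 2*z²)) = z³*(1 + 2*z²))
(d(101, 292) - 129110)*(c(-178, -575) + 340560) = ((292³ + 2*292⁵) - 129110)*((-178 - 575) + 340560) = ((24897088 + 2*2122825311232) - 129110)*(-753 + 340560) = ((24897088 + 4245650622464) - 129110)*339807 = (4245675519552 - 129110)*339807 = 4245675390442*339807 = 1442710217399924694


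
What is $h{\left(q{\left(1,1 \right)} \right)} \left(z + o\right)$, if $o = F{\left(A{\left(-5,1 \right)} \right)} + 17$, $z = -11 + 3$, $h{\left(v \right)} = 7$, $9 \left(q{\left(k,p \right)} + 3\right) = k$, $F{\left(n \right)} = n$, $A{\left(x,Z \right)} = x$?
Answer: $28$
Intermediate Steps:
$q{\left(k,p \right)} = -3 + \frac{k}{9}$
$z = -8$
$o = 12$ ($o = -5 + 17 = 12$)
$h{\left(q{\left(1,1 \right)} \right)} \left(z + o\right) = 7 \left(-8 + 12\right) = 7 \cdot 4 = 28$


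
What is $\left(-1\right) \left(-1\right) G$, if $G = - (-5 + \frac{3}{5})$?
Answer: $\frac{22}{5} \approx 4.4$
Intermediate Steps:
$G = \frac{22}{5}$ ($G = - (-5 + 3 \cdot \frac{1}{5}) = - (-5 + \frac{3}{5}) = \left(-1\right) \left(- \frac{22}{5}\right) = \frac{22}{5} \approx 4.4$)
$\left(-1\right) \left(-1\right) G = \left(-1\right) \left(-1\right) \frac{22}{5} = 1 \cdot \frac{22}{5} = \frac{22}{5}$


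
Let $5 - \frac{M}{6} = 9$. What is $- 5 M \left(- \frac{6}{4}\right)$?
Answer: $-180$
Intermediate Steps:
$M = -24$ ($M = 30 - 54 = -24$)
$- 5 M \left(- \frac{6}{4}\right) = \left(-5\right) \left(-24\right) \left(- \frac{6}{4}\right) = 120 \left(\left(-6\right) \frac{1}{4}\right) = 120 \left(- \frac{3}{2}\right) = -180$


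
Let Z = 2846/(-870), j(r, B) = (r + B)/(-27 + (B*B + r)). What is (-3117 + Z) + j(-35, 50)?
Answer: -3309134759/1060530 ≈ -3120.3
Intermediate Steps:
j(r, B) = (B + r)/(-27 + r + B**2) (j(r, B) = (B + r)/(-27 + (B**2 + r)) = (B + r)/(-27 + (r + B**2)) = (B + r)/(-27 + r + B**2))
Z = -1423/435 (Z = 2846*(-1/870) = -1423/435 ≈ -3.2713)
(-3117 + Z) + j(-35, 50) = (-3117 - 1423/435) + (50 - 35)/(-27 - 35 + 50**2) = -1357318/435 + 15/(-27 - 35 + 2500) = -1357318/435 + 15/2438 = -3309134759/1060530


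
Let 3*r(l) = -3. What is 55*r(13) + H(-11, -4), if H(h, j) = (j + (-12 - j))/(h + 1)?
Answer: -269/5 ≈ -53.800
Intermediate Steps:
r(l) = -1 (r(l) = (⅓)*(-3) = -1)
H(h, j) = -12/(1 + h)
55*r(13) + H(-11, -4) = 55*(-1) - 12/(1 - 11) = -55 - 12/(-10) = -55 - 12*(-⅒) = -55 + 6/5 = -269/5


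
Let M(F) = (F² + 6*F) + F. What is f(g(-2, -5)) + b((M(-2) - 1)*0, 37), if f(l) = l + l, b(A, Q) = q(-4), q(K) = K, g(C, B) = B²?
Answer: 46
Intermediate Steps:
M(F) = F² + 7*F
b(A, Q) = -4
f(l) = 2*l
f(g(-2, -5)) + b((M(-2) - 1)*0, 37) = 2*(-5)² - 4 = 2*25 - 4 = 50 - 4 = 46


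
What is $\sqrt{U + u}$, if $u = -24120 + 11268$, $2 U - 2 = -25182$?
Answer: $i \sqrt{25442} \approx 159.51 i$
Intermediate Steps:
$U = -12590$ ($U = 1 + \frac{1}{2} \left(-25182\right) = 1 - 12591 = -12590$)
$u = -12852$
$\sqrt{U + u} = \sqrt{-12590 - 12852} = \sqrt{-25442} = i \sqrt{25442}$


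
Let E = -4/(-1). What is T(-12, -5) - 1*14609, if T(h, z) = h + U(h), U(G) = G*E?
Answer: -14669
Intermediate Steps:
E = 4 (E = -4*(-1) = 4)
U(G) = 4*G (U(G) = G*4 = 4*G)
T(h, z) = 5*h (T(h, z) = h + 4*h = 5*h)
T(-12, -5) - 1*14609 = 5*(-12) - 1*14609 = -60 - 14609 = -14669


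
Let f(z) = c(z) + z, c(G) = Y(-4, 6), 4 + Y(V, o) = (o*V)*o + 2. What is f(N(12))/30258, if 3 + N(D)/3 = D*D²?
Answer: 5029/30258 ≈ 0.16620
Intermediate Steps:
N(D) = -9 + 3*D³ (N(D) = -9 + 3*(D*D²) = -9 + 3*D³)
Y(V, o) = -2 + V*o² (Y(V, o) = -4 + ((o*V)*o + 2) = -4 + ((V*o)*o + 2) = -4 + (V*o² + 2) = -4 + (2 + V*o²) = -2 + V*o²)
c(G) = -146 (c(G) = -2 - 4*6² = -2 - 4*36 = -2 - 144 = -146)
f(z) = -146 + z
f(N(12))/30258 = (-146 + (-9 + 3*12³))/30258 = (-146 + (-9 + 3*1728))*(1/30258) = (-146 + (-9 + 5184))*(1/30258) = (-146 + 5175)*(1/30258) = 5029*(1/30258) = 5029/30258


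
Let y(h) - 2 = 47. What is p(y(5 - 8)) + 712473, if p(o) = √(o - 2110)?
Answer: 712473 + 3*I*√229 ≈ 7.1247e+5 + 45.398*I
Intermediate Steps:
y(h) = 49 (y(h) = 2 + 47 = 49)
p(o) = √(-2110 + o)
p(y(5 - 8)) + 712473 = √(-2110 + 49) + 712473 = √(-2061) + 712473 = 3*I*√229 + 712473 = 712473 + 3*I*√229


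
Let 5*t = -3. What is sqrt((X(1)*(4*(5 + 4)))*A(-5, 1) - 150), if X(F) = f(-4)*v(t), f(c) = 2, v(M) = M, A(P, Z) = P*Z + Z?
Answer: sqrt(570)/5 ≈ 4.7749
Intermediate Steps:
A(P, Z) = Z + P*Z
t = -3/5 (t = (1/5)*(-3) = -3/5 ≈ -0.60000)
X(F) = -6/5 (X(F) = 2*(-3/5) = -6/5)
sqrt((X(1)*(4*(5 + 4)))*A(-5, 1) - 150) = sqrt((-24*(5 + 4)/5)*(1*(1 - 5)) - 150) = sqrt((-24*9/5)*(1*(-4)) - 150) = sqrt(-6/5*36*(-4) - 150) = sqrt(-216/5*(-4) - 150) = sqrt(864/5 - 150) = sqrt(114/5) = sqrt(570)/5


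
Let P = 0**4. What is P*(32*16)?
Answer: 0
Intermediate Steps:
P = 0
P*(32*16) = 0*(32*16) = 0*512 = 0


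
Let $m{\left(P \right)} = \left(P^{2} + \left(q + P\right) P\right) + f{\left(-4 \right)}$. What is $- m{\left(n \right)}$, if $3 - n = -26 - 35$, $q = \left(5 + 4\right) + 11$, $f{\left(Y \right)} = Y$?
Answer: $-9468$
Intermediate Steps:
$q = 20$ ($q = 9 + 11 = 20$)
$n = 64$ ($n = 3 - \left(-26 - 35\right) = 3 - -61 = 3 + 61 = 64$)
$m{\left(P \right)} = -4 + P^{2} + P \left(20 + P\right)$ ($m{\left(P \right)} = \left(P^{2} + \left(20 + P\right) P\right) - 4 = \left(P^{2} + P \left(20 + P\right)\right) - 4 = -4 + P^{2} + P \left(20 + P\right)$)
$- m{\left(n \right)} = - (-4 + 2 \cdot 64^{2} + 20 \cdot 64) = - (-4 + 2 \cdot 4096 + 1280) = - (-4 + 8192 + 1280) = \left(-1\right) 9468 = -9468$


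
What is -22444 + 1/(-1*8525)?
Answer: -191335101/8525 ≈ -22444.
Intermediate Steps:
-22444 + 1/(-1*8525) = -22444 + 1/(-8525) = -22444 - 1/8525 = -191335101/8525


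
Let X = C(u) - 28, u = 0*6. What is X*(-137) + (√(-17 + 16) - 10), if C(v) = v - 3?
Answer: 4237 + I ≈ 4237.0 + 1.0*I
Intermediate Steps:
u = 0
C(v) = -3 + v
X = -31 (X = (-3 + 0) - 28 = -3 - 28 = -31)
X*(-137) + (√(-17 + 16) - 10) = -31*(-137) + (√(-17 + 16) - 10) = 4247 + (√(-1) - 10) = 4247 + (I - 10) = 4247 + (-10 + I) = 4237 + I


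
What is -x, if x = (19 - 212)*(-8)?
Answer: -1544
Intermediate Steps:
x = 1544 (x = -193*(-8) = 1544)
-x = -1*1544 = -1544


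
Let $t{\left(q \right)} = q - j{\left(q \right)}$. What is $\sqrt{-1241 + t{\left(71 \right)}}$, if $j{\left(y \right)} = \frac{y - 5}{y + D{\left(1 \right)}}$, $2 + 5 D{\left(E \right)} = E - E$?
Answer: $\frac{166 i \sqrt{5295}}{353} \approx 34.219 i$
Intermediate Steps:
$D{\left(E \right)} = - \frac{2}{5}$ ($D{\left(E \right)} = - \frac{2}{5} + \frac{E - E}{5} = - \frac{2}{5} + \frac{1}{5} \cdot 0 = - \frac{2}{5} + 0 = - \frac{2}{5}$)
$j{\left(y \right)} = \frac{-5 + y}{- \frac{2}{5} + y}$ ($j{\left(y \right)} = \frac{y - 5}{y - \frac{2}{5}} = \frac{-5 + y}{- \frac{2}{5} + y}$)
$t{\left(q \right)} = q - \frac{5 \left(-5 + q\right)}{-2 + 5 q}$
$\sqrt{-1241 + t{\left(71 \right)}} = \sqrt{-1241 + \frac{25 - 497 + 5 \cdot 71^{2}}{-2 + 5 \cdot 71}} = \sqrt{-1241 + \frac{25 - 497 + 5 \cdot 5041}{-2 + 355}} = \sqrt{-1241 + \frac{25 - 497 + 25205}{353}} = \sqrt{-1241 + \frac{1}{353} \cdot 24733} = \sqrt{-1241 + \frac{24733}{353}} = \sqrt{- \frac{413340}{353}} = \frac{166 i \sqrt{5295}}{353}$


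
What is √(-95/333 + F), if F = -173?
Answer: 2*I*√533762/111 ≈ 13.164*I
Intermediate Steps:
√(-95/333 + F) = √(-95/333 - 173) = √(-57704/333) = 2*I*√533762/111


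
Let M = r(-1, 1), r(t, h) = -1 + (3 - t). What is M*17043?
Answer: 51129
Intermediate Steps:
r(t, h) = 2 - t
M = 3 (M = 2 - 1*(-1) = 2 + 1 = 3)
M*17043 = 3*17043 = 51129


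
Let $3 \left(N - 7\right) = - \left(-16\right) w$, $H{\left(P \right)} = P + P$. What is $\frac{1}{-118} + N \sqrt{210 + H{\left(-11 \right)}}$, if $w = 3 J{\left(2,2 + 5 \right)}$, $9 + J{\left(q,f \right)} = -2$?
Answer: $- \frac{1}{118} - 338 \sqrt{47} \approx -2317.2$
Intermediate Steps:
$H{\left(P \right)} = 2 P$
$J{\left(q,f \right)} = -11$ ($J{\left(q,f \right)} = -9 - 2 = -11$)
$w = -33$ ($w = 3 \left(-11\right) = -33$)
$N = -169$ ($N = 7 + \frac{\left(-1\right) \left(\left(-16\right) \left(-33\right)\right)}{3} = 7 + \frac{\left(-1\right) 528}{3} = 7 + \frac{1}{3} \left(-528\right) = 7 - 176 = -169$)
$\frac{1}{-118} + N \sqrt{210 + H{\left(-11 \right)}} = \frac{1}{-118} - 169 \sqrt{210 + 2 \left(-11\right)} = - \frac{1}{118} - 169 \sqrt{210 - 22} = - \frac{1}{118} - 169 \sqrt{188} = - \frac{1}{118} - 169 \cdot 2 \sqrt{47} = - \frac{1}{118} - 338 \sqrt{47}$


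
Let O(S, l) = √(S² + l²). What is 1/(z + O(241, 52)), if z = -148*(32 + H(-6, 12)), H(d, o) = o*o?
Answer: -26048/678437519 - √60785/678437519 ≈ -3.8758e-5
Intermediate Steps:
H(d, o) = o²
z = -26048 (z = -148*(32 + 12²) = -148*(32 + 144) = -148*176 = -26048)
1/(z + O(241, 52)) = 1/(-26048 + √(241² + 52²)) = 1/(-26048 + √(58081 + 2704)) = 1/(-26048 + √60785)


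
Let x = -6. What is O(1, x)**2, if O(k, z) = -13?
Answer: 169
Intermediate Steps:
O(1, x)**2 = (-13)**2 = 169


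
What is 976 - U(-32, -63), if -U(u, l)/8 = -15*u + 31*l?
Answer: -10808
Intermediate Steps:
U(u, l) = -248*l + 120*u (U(u, l) = -8*(-15*u + 31*l) = -248*l + 120*u)
976 - U(-32, -63) = 976 - (-248*(-63) + 120*(-32)) = 976 - (15624 - 3840) = 976 - 1*11784 = 976 - 11784 = -10808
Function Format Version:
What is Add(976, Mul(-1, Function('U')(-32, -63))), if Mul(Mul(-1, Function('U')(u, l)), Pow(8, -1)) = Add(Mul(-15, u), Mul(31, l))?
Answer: -10808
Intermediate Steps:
Function('U')(u, l) = Add(Mul(-248, l), Mul(120, u)) (Function('U')(u, l) = Mul(-8, Add(Mul(-15, u), Mul(31, l))) = Add(Mul(-248, l), Mul(120, u)))
Add(976, Mul(-1, Function('U')(-32, -63))) = Add(976, Mul(-1, Add(Mul(-248, -63), Mul(120, -32)))) = Add(976, Mul(-1, Add(15624, -3840))) = Add(976, Mul(-1, 11784)) = Add(976, -11784) = -10808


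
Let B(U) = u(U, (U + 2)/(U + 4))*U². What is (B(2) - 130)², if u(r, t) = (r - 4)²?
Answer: 12996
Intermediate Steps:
u(r, t) = (-4 + r)²
B(U) = U²*(-4 + U)² (B(U) = (-4 + U)²*U² = U²*(-4 + U)²)
(B(2) - 130)² = (2²*(-4 + 2)² - 130)² = (4*(-2)² - 130)² = (4*4 - 130)² = (16 - 130)² = (-114)² = 12996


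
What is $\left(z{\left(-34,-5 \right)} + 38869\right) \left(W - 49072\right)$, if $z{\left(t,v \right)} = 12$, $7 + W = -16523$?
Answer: $-2550671362$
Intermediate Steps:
$W = -16530$ ($W = -7 - 16523 = -16530$)
$\left(z{\left(-34,-5 \right)} + 38869\right) \left(W - 49072\right) = \left(12 + 38869\right) \left(-16530 - 49072\right) = 38881 \left(-65602\right) = -2550671362$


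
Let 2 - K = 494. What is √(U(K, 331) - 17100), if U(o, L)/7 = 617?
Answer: I*√12781 ≈ 113.05*I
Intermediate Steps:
K = -492 (K = 2 - 1*494 = 2 - 494 = -492)
U(o, L) = 4319 (U(o, L) = 7*617 = 4319)
√(U(K, 331) - 17100) = √(4319 - 17100) = √(-12781) = I*√12781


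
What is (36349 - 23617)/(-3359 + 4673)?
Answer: 2122/219 ≈ 9.6895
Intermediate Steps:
(36349 - 23617)/(-3359 + 4673) = 12732/1314 = 12732*(1/1314) = 2122/219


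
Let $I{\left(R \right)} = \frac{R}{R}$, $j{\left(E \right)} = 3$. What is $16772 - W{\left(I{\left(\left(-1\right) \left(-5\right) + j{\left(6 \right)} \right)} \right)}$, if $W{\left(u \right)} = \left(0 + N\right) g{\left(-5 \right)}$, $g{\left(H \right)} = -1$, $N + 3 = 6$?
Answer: $16775$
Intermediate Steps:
$N = 3$ ($N = -3 + 6 = 3$)
$I{\left(R \right)} = 1$
$W{\left(u \right)} = -3$ ($W{\left(u \right)} = \left(0 + 3\right) \left(-1\right) = 3 \left(-1\right) = -3$)
$16772 - W{\left(I{\left(\left(-1\right) \left(-5\right) + j{\left(6 \right)} \right)} \right)} = 16772 - -3 = 16772 + 3 = 16775$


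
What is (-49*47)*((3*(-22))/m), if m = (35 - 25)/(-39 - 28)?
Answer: -5091933/5 ≈ -1.0184e+6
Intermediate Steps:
m = -10/67 (m = 10/(-67) = 10*(-1/67) = -10/67 ≈ -0.14925)
(-49*47)*((3*(-22))/m) = (-49*47)*((3*(-22))/(-10/67)) = -(-151998)*(-67)/10 = -2303*2211/5 = -5091933/5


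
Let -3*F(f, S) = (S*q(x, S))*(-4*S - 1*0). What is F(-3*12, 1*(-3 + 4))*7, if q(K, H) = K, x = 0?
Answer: 0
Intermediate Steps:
F(f, S) = 0 (F(f, S) = -S*0*(-4*S - 1*0)/3 = -0*(-4*S + 0) = -0*(-4*S) = -⅓*0 = 0)
F(-3*12, 1*(-3 + 4))*7 = 0*7 = 0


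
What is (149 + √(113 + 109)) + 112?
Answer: 261 + √222 ≈ 275.90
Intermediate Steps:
(149 + √(113 + 109)) + 112 = (149 + √222) + 112 = 261 + √222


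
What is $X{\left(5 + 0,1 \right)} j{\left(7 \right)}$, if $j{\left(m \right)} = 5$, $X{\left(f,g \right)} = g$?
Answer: $5$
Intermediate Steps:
$X{\left(5 + 0,1 \right)} j{\left(7 \right)} = 1 \cdot 5 = 5$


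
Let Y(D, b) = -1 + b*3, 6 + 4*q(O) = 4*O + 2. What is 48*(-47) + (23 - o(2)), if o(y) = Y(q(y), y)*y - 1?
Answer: -2242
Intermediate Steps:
q(O) = -1 + O (q(O) = -3/2 + (4*O + 2)/4 = -3/2 + (2 + 4*O)/4 = -3/2 + (½ + O) = -1 + O)
Y(D, b) = -1 + 3*b
o(y) = -1 + y*(-1 + 3*y) (o(y) = (-1 + 3*y)*y - 1 = y*(-1 + 3*y) - 1 = -1 + y*(-1 + 3*y))
48*(-47) + (23 - o(2)) = 48*(-47) + (23 - (-1 + 2*(-1 + 3*2))) = -2256 + (23 - (-1 + 2*(-1 + 6))) = -2256 + (23 - (-1 + 2*5)) = -2256 + (23 - (-1 + 10)) = -2256 + (23 - 1*9) = -2256 + (23 - 9) = -2256 + 14 = -2242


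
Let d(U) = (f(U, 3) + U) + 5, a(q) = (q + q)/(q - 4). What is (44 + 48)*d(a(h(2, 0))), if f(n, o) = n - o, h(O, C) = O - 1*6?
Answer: 368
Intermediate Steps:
h(O, C) = -6 + O (h(O, C) = O - 6 = -6 + O)
a(q) = 2*q/(-4 + q) (a(q) = (2*q)/(-4 + q) = 2*q/(-4 + q))
d(U) = 2 + 2*U (d(U) = ((U - 1*3) + U) + 5 = ((U - 3) + U) + 5 = ((-3 + U) + U) + 5 = (-3 + 2*U) + 5 = 2 + 2*U)
(44 + 48)*d(a(h(2, 0))) = (44 + 48)*(2 + 2*(2*(-6 + 2)/(-4 + (-6 + 2)))) = 92*(2 + 2*(2*(-4)/(-4 - 4))) = 92*(2 + 2*(2*(-4)/(-8))) = 92*(2 + 2*(2*(-4)*(-1/8))) = 92*(2 + 2*1) = 92*(2 + 2) = 92*4 = 368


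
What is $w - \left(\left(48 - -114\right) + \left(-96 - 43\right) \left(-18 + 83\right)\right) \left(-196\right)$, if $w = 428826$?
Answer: $-1310282$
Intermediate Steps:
$w - \left(\left(48 - -114\right) + \left(-96 - 43\right) \left(-18 + 83\right)\right) \left(-196\right) = 428826 - \left(\left(48 - -114\right) + \left(-96 - 43\right) \left(-18 + 83\right)\right) \left(-196\right) = 428826 - \left(\left(48 + 114\right) - 9035\right) \left(-196\right) = 428826 - \left(162 - 9035\right) \left(-196\right) = 428826 - \left(-8873\right) \left(-196\right) = 428826 - 1739108 = -1310282$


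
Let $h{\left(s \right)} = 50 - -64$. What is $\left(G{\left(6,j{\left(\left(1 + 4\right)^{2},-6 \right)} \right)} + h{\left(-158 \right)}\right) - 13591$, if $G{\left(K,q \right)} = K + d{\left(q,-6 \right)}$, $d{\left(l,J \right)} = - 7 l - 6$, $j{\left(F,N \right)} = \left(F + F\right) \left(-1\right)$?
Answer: $-13127$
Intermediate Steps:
$j{\left(F,N \right)} = - 2 F$ ($j{\left(F,N \right)} = 2 F \left(-1\right) = - 2 F$)
$h{\left(s \right)} = 114$ ($h{\left(s \right)} = 50 + 64 = 114$)
$d{\left(l,J \right)} = -6 - 7 l$
$G{\left(K,q \right)} = -6 + K - 7 q$ ($G{\left(K,q \right)} = K - \left(6 + 7 q\right) = -6 + K - 7 q$)
$\left(G{\left(6,j{\left(\left(1 + 4\right)^{2},-6 \right)} \right)} + h{\left(-158 \right)}\right) - 13591 = \left(\left(-6 + 6 - 7 \left(- 2 \left(1 + 4\right)^{2}\right)\right) + 114\right) - 13591 = \left(\left(-6 + 6 - 7 \left(- 2 \cdot 5^{2}\right)\right) + 114\right) - 13591 = \left(\left(-6 + 6 - 7 \left(\left(-2\right) 25\right)\right) + 114\right) - 13591 = \left(\left(-6 + 6 - -350\right) + 114\right) - 13591 = \left(\left(-6 + 6 + 350\right) + 114\right) - 13591 = \left(350 + 114\right) - 13591 = 464 - 13591 = -13127$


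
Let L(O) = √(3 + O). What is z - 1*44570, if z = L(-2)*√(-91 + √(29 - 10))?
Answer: -44570 + I*√(91 - √19) ≈ -44570.0 + 9.3081*I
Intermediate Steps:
z = √(-91 + √19) (z = √(3 - 2)*√(-91 + √(29 - 10)) = √1*√(-91 + √19) = 1*√(-91 + √19) = √(-91 + √19) ≈ 9.3081*I)
z - 1*44570 = √(-91 + √19) - 1*44570 = √(-91 + √19) - 44570 = -44570 + √(-91 + √19)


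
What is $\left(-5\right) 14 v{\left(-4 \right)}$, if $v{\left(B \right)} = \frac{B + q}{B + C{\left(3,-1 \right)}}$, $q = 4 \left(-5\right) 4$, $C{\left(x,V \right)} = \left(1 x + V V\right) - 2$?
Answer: $-2940$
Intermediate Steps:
$C{\left(x,V \right)} = -2 + x + V^{2}$ ($C{\left(x,V \right)} = \left(x + V^{2}\right) - 2 = -2 + x + V^{2}$)
$q = -80$ ($q = \left(-20\right) 4 = -80$)
$v{\left(B \right)} = \frac{-80 + B}{2 + B}$ ($v{\left(B \right)} = \frac{B - 80}{B + \left(-2 + 3 + \left(-1\right)^{2}\right)} = \frac{-80 + B}{B + \left(-2 + 3 + 1\right)} = \frac{-80 + B}{B + 2} = \frac{-80 + B}{2 + B}$)
$\left(-5\right) 14 v{\left(-4 \right)} = \left(-5\right) 14 \frac{-80 - 4}{2 - 4} = - 70 \frac{1}{-2} \left(-84\right) = - 70 \left(\left(- \frac{1}{2}\right) \left(-84\right)\right) = \left(-70\right) 42 = -2940$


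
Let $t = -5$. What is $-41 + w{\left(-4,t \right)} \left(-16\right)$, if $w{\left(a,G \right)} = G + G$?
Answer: $119$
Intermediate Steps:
$w{\left(a,G \right)} = 2 G$
$-41 + w{\left(-4,t \right)} \left(-16\right) = -41 + 2 \left(-5\right) \left(-16\right) = -41 - -160 = -41 + 160 = 119$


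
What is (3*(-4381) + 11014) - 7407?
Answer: -9536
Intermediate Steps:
(3*(-4381) + 11014) - 7407 = (-13143 + 11014) - 7407 = -2129 - 7407 = -9536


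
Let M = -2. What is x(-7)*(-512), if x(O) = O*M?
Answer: -7168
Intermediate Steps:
x(O) = -2*O (x(O) = O*(-2) = -2*O)
x(-7)*(-512) = -2*(-7)*(-512) = 14*(-512) = -7168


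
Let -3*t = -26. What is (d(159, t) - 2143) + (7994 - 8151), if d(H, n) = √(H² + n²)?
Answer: -2300 + √228205/3 ≈ -2140.8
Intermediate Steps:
t = 26/3 (t = -⅓*(-26) = 26/3 ≈ 8.6667)
(d(159, t) - 2143) + (7994 - 8151) = (√(159² + (26/3)²) - 2143) + (7994 - 8151) = (√(25281 + 676/9) - 2143) - 157 = (√(228205/9) - 2143) - 157 = (√228205/3 - 2143) - 157 = (-2143 + √228205/3) - 157 = -2300 + √228205/3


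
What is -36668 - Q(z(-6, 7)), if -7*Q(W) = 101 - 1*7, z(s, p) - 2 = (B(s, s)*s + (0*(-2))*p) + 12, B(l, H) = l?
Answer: -256582/7 ≈ -36655.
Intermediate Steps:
z(s, p) = 14 + s**2 (z(s, p) = 2 + ((s*s + (0*(-2))*p) + 12) = 2 + ((s**2 + 0*p) + 12) = 2 + ((s**2 + 0) + 12) = 2 + (s**2 + 12) = 2 + (12 + s**2) = 14 + s**2)
Q(W) = -94/7 (Q(W) = -(101 - 1*7)/7 = -(101 - 7)/7 = -1/7*94 = -94/7)
-36668 - Q(z(-6, 7)) = -36668 - 1*(-94/7) = -36668 + 94/7 = -256582/7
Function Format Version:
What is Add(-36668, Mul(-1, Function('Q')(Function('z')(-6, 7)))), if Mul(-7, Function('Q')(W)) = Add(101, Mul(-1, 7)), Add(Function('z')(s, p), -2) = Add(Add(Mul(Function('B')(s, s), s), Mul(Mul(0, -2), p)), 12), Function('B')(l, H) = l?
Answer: Rational(-256582, 7) ≈ -36655.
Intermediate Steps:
Function('z')(s, p) = Add(14, Pow(s, 2)) (Function('z')(s, p) = Add(2, Add(Add(Mul(s, s), Mul(Mul(0, -2), p)), 12)) = Add(2, Add(Add(Pow(s, 2), Mul(0, p)), 12)) = Add(2, Add(Add(Pow(s, 2), 0), 12)) = Add(2, Add(Pow(s, 2), 12)) = Add(2, Add(12, Pow(s, 2))) = Add(14, Pow(s, 2)))
Function('Q')(W) = Rational(-94, 7) (Function('Q')(W) = Mul(Rational(-1, 7), Add(101, Mul(-1, 7))) = Mul(Rational(-1, 7), Add(101, -7)) = Mul(Rational(-1, 7), 94) = Rational(-94, 7))
Add(-36668, Mul(-1, Function('Q')(Function('z')(-6, 7)))) = Add(-36668, Mul(-1, Rational(-94, 7))) = Add(-36668, Rational(94, 7)) = Rational(-256582, 7)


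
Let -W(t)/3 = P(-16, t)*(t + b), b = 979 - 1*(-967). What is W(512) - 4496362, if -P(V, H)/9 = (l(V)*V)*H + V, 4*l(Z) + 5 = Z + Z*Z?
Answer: -31946186698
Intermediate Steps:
b = 1946 (b = 979 + 967 = 1946)
l(Z) = -5/4 + Z/4 + Z²/4 (l(Z) = -5/4 + (Z + Z*Z)/4 = -5/4 + (Z + Z²)/4 = -5/4 + (Z/4 + Z²/4) = -5/4 + Z/4 + Z²/4)
P(V, H) = -9*V - 9*H*V*(-5/4 + V/4 + V²/4) (P(V, H) = -9*(((-5/4 + V/4 + V²/4)*V)*H + V) = -9*((V*(-5/4 + V/4 + V²/4))*H + V) = -9*(H*V*(-5/4 + V/4 + V²/4) + V) = -9*(V + H*V*(-5/4 + V/4 + V²/4)) = -9*V - 9*H*V*(-5/4 + V/4 + V²/4))
W(t) = -3*(144 + 8460*t)*(1946 + t) (W(t) = -3*(-9/4*(-16)*(4 + t*(-5 - 16 + (-16)²)))*(t + 1946) = -3*(-9/4*(-16)*(4 + t*(-5 - 16 + 256)))*(1946 + t) = -3*(-9/4*(-16)*(4 + t*235))*(1946 + t) = -3*(-9/4*(-16)*(4 + 235*t))*(1946 + t) = -3*(144 + 8460*t)*(1946 + t))
W(512) - 4496362 = -108*(4 + 235*512)*(1946 + 512) - 4496362 = -108*(4 + 120320)*2458 - 4496362 = -108*120324*2458 - 4496362 = -31941690336 - 4496362 = -31946186698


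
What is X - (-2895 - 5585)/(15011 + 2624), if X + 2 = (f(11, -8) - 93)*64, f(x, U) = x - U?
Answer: -16709230/3527 ≈ -4737.5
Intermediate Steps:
X = -4738 (X = -2 + ((11 - 1*(-8)) - 93)*64 = -2 + ((11 + 8) - 93)*64 = -2 + (19 - 93)*64 = -2 - 74*64 = -2 - 4736 = -4738)
X - (-2895 - 5585)/(15011 + 2624) = -4738 - (-2895 - 5585)/(15011 + 2624) = -4738 - (-8480)/17635 = -4738 - 1*(-1696/3527) = -4738 + 1696/3527 = -16709230/3527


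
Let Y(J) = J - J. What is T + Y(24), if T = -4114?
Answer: -4114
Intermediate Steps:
Y(J) = 0
T + Y(24) = -4114 + 0 = -4114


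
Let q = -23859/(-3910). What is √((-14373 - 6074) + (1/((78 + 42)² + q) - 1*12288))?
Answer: I*√11540279391519146205/18775953 ≈ 180.93*I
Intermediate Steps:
q = 23859/3910 (q = -23859*(-1/3910) = 23859/3910 ≈ 6.1020)
√((-14373 - 6074) + (1/((78 + 42)² + q) - 1*12288)) = √((-14373 - 6074) + (1/((78 + 42)² + 23859/3910) - 1*12288)) = √(-20447 + (1/(120² + 23859/3910) - 12288)) = √(-20447 + (1/(14400 + 23859/3910) - 12288)) = √(-20447 + (1/(56327859/3910) - 12288)) = √(-20447 + (3910/56327859 - 12288)) = √(-20447 - 692156727482/56327859) = √(-1843892460455/56327859) = I*√11540279391519146205/18775953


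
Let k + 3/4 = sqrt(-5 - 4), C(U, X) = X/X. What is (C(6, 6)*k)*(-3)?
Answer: 9/4 - 9*I ≈ 2.25 - 9.0*I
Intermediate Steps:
C(U, X) = 1
k = -3/4 + 3*I (k = -3/4 + sqrt(-5 - 4) = -3/4 + sqrt(-9) = -3/4 + 3*I ≈ -0.75 + 3.0*I)
(C(6, 6)*k)*(-3) = (1*(-3/4 + 3*I))*(-3) = (-3/4 + 3*I)*(-3) = 9/4 - 9*I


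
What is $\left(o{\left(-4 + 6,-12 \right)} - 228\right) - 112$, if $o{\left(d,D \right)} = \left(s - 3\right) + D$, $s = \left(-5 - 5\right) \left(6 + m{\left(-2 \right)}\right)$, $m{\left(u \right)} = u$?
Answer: $-395$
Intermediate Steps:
$s = -40$ ($s = \left(-5 - 5\right) \left(6 - 2\right) = \left(-10\right) 4 = -40$)
$o{\left(d,D \right)} = -43 + D$ ($o{\left(d,D \right)} = \left(-40 - 3\right) + D = -43 + D$)
$\left(o{\left(-4 + 6,-12 \right)} - 228\right) - 112 = \left(\left(-43 - 12\right) - 228\right) - 112 = \left(-55 - 228\right) - 112 = -283 - 112 = -395$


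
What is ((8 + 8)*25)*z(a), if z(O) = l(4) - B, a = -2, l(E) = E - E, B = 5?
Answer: -2000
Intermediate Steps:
l(E) = 0
z(O) = -5 (z(O) = 0 - 1*5 = 0 - 5 = -5)
((8 + 8)*25)*z(a) = ((8 + 8)*25)*(-5) = (16*25)*(-5) = 400*(-5) = -2000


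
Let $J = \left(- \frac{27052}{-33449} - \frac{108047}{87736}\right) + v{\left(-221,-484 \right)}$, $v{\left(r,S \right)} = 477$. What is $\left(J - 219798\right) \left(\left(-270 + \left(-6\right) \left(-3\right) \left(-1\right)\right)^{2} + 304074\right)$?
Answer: $- \frac{124549845204808424475}{1467340732} \approx -8.4881 \cdot 10^{10}$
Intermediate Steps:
$J = \frac{1398602428497}{2934681464}$ ($J = \left(- \frac{27052}{-33449} - \frac{108047}{87736}\right) + 477 = \left(\left(-27052\right) \left(- \frac{1}{33449}\right) - \frac{108047}{87736}\right) + 477 = \left(\frac{27052}{33449} - \frac{108047}{87736}\right) + 477 = - \frac{1240629831}{2934681464} + 477 = \frac{1398602428497}{2934681464} \approx 476.58$)
$\left(J - 219798\right) \left(\left(-270 + \left(-6\right) \left(-3\right) \left(-1\right)\right)^{2} + 304074\right) = \left(\frac{1398602428497}{2934681464} - 219798\right) \left(\left(-270 + \left(-6\right) \left(-3\right) \left(-1\right)\right)^{2} + 304074\right) = - \frac{643638513995775 \left(\left(-270 + 18 \left(-1\right)\right)^{2} + 304074\right)}{2934681464} = - \frac{643638513995775 \left(\left(-270 - 18\right)^{2} + 304074\right)}{2934681464} = - \frac{643638513995775 \left(\left(-288\right)^{2} + 304074\right)}{2934681464} = - \frac{643638513995775 \left(82944 + 304074\right)}{2934681464} = \left(- \frac{643638513995775}{2934681464}\right) 387018 = - \frac{124549845204808424475}{1467340732}$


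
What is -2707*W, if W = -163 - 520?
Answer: 1848881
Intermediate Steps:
W = -683
-2707*W = -2707*(-683) = 1848881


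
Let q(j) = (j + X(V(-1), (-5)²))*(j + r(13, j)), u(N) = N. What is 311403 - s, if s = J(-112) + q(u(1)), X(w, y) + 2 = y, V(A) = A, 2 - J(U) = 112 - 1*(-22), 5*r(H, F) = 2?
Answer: 1557507/5 ≈ 3.1150e+5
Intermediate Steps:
r(H, F) = ⅖ (r(H, F) = (⅕)*2 = ⅖)
J(U) = -132 (J(U) = 2 - (112 - 1*(-22)) = 2 - (112 + 22) = 2 - 1*134 = 2 - 134 = -132)
X(w, y) = -2 + y
q(j) = (23 + j)*(⅖ + j) (q(j) = (j + (-2 + (-5)²))*(j + ⅖) = (j + (-2 + 25))*(⅖ + j) = (j + 23)*(⅖ + j) = (23 + j)*(⅖ + j))
s = -492/5 (s = -132 + (46/5 + 1² + (117/5)*1) = -132 + (46/5 + 1 + 117/5) = -132 + 168/5 = -492/5 ≈ -98.400)
311403 - s = 311403 - 1*(-492/5) = 311403 + 492/5 = 1557507/5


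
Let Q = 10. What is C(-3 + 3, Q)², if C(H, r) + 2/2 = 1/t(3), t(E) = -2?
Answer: 9/4 ≈ 2.2500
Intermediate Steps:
C(H, r) = -3/2 (C(H, r) = -1 + 1/(-2) = -1 - ½ = -3/2)
C(-3 + 3, Q)² = (-3/2)² = 9/4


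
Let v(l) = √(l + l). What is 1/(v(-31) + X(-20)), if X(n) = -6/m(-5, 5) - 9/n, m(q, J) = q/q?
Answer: -2220/37121 - 400*I*√62/37121 ≈ -0.059804 - 0.084847*I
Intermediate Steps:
v(l) = √2*√l (v(l) = √(2*l) = √2*√l)
m(q, J) = 1
X(n) = -6 - 9/n (X(n) = -6/1 - 9/n = -6*1 - 9/n = -6 - 9/n)
1/(v(-31) + X(-20)) = 1/(√2*√(-31) + (-6 - 9/(-20))) = 1/(√2*(I*√31) + (-6 - 9*(-1/20))) = 1/(I*√62 + (-6 + 9/20)) = 1/(I*√62 - 111/20) = 1/(-111/20 + I*√62)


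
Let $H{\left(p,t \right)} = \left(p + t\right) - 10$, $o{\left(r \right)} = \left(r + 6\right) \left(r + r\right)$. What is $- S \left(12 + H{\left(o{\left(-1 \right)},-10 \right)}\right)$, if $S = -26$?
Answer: $-468$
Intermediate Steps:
$o{\left(r \right)} = 2 r \left(6 + r\right)$ ($o{\left(r \right)} = \left(6 + r\right) 2 r = 2 r \left(6 + r\right)$)
$H{\left(p,t \right)} = -10 + p + t$
$- S \left(12 + H{\left(o{\left(-1 \right)},-10 \right)}\right) = \left(-1\right) \left(-26\right) \left(12 - \left(20 + 2 \left(6 - 1\right)\right)\right) = 26 \left(12 - \left(20 + 10\right)\right) = 26 \left(12 - 30\right) = 26 \left(-18\right) = -468$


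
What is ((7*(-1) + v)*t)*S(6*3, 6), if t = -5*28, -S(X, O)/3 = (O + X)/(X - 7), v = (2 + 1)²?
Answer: 20160/11 ≈ 1832.7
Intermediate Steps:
v = 9 (v = 3² = 9)
S(X, O) = -3*(O + X)/(-7 + X) (S(X, O) = -3*(O + X)/(X - 7) = -3*(O + X)/(-7 + X))
t = -140
((7*(-1) + v)*t)*S(6*3, 6) = ((7*(-1) + 9)*(-140))*(3*(-1*6 - 6*3)/(-7 + 6*3)) = ((-7 + 9)*(-140))*(3*(-6 - 1*18)/(-7 + 18)) = (2*(-140))*(3*(-6 - 18)/11) = -840*(-24)/11 = -280*(-72/11) = 20160/11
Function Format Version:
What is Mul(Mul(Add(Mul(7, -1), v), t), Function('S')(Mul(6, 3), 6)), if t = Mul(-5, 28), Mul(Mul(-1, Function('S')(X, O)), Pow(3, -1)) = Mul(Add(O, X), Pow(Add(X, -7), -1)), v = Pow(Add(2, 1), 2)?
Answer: Rational(20160, 11) ≈ 1832.7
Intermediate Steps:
v = 9 (v = Pow(3, 2) = 9)
Function('S')(X, O) = Mul(-3, Pow(Add(-7, X), -1), Add(O, X)) (Function('S')(X, O) = Mul(-3, Mul(Add(O, X), Pow(Add(X, -7), -1))) = Mul(-3, Mul(Add(O, X), Pow(Add(-7, X), -1))) = Mul(-3, Mul(Pow(Add(-7, X), -1), Add(O, X))) = Mul(-3, Pow(Add(-7, X), -1), Add(O, X)))
t = -140
Mul(Mul(Add(Mul(7, -1), v), t), Function('S')(Mul(6, 3), 6)) = Mul(Mul(Add(Mul(7, -1), 9), -140), Mul(3, Pow(Add(-7, Mul(6, 3)), -1), Add(Mul(-1, 6), Mul(-1, Mul(6, 3))))) = Mul(Mul(Add(-7, 9), -140), Mul(3, Pow(Add(-7, 18), -1), Add(-6, Mul(-1, 18)))) = Mul(Mul(2, -140), Mul(3, Pow(11, -1), Add(-6, -18))) = Mul(-280, Mul(3, Rational(1, 11), -24)) = Mul(-280, Rational(-72, 11)) = Rational(20160, 11)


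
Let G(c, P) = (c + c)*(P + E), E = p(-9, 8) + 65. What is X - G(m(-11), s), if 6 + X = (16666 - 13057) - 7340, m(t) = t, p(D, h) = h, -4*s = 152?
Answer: -2967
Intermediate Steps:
s = -38 (s = -¼*152 = -38)
E = 73 (E = 8 + 65 = 73)
G(c, P) = 2*c*(73 + P) (G(c, P) = (c + c)*(P + 73) = (2*c)*(73 + P) = 2*c*(73 + P))
X = -3737 (X = -6 + ((16666 - 13057) - 7340) = -6 + (3609 - 7340) = -6 - 3731 = -3737)
X - G(m(-11), s) = -3737 - 2*(-11)*(73 - 38) = -3737 - 2*(-11)*35 = -3737 - 1*(-770) = -3737 + 770 = -2967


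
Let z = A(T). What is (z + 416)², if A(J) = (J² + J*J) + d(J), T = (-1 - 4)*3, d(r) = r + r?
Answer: 698896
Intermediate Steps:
d(r) = 2*r
T = -15 (T = -5*3 = -15)
A(J) = 2*J + 2*J² (A(J) = (J² + J*J) + 2*J = (J² + J²) + 2*J = 2*J² + 2*J = 2*J + 2*J²)
z = 420 (z = 2*(-15)*(1 - 15) = 2*(-15)*(-14) = 420)
(z + 416)² = (420 + 416)² = 836² = 698896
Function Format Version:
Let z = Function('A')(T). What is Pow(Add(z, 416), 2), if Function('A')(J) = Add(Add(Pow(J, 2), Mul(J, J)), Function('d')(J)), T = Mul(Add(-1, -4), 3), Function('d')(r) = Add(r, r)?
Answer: 698896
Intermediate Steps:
Function('d')(r) = Mul(2, r)
T = -15 (T = Mul(-5, 3) = -15)
Function('A')(J) = Add(Mul(2, J), Mul(2, Pow(J, 2))) (Function('A')(J) = Add(Add(Pow(J, 2), Mul(J, J)), Mul(2, J)) = Add(Add(Pow(J, 2), Pow(J, 2)), Mul(2, J)) = Add(Mul(2, Pow(J, 2)), Mul(2, J)) = Add(Mul(2, J), Mul(2, Pow(J, 2))))
z = 420 (z = Mul(2, -15, Add(1, -15)) = Mul(2, -15, -14) = 420)
Pow(Add(z, 416), 2) = Pow(Add(420, 416), 2) = Pow(836, 2) = 698896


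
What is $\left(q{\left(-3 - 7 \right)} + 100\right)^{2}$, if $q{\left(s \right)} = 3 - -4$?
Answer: $11449$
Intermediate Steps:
$q{\left(s \right)} = 7$ ($q{\left(s \right)} = 3 + 4 = 7$)
$\left(q{\left(-3 - 7 \right)} + 100\right)^{2} = \left(7 + 100\right)^{2} = 107^{2} = 11449$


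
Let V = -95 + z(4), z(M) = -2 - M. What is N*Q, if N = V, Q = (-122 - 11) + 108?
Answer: 2525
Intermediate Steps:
Q = -25 (Q = -133 + 108 = -25)
V = -101 (V = -95 + (-2 - 1*4) = -95 + (-2 - 4) = -95 - 6 = -101)
N = -101
N*Q = -101*(-25) = 2525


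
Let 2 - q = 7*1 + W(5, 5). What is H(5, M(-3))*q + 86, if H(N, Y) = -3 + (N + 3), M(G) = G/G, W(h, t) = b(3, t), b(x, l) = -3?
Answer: 76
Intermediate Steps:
W(h, t) = -3
M(G) = 1
H(N, Y) = N (H(N, Y) = -3 + (3 + N) = N)
q = -2 (q = 2 - (7*1 - 3) = 2 - (7 - 3) = 2 - 1*4 = 2 - 4 = -2)
H(5, M(-3))*q + 86 = 5*(-2) + 86 = -10 + 86 = 76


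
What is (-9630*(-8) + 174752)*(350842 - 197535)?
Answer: 38601476144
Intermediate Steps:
(-9630*(-8) + 174752)*(350842 - 197535) = (77040 + 174752)*153307 = 251792*153307 = 38601476144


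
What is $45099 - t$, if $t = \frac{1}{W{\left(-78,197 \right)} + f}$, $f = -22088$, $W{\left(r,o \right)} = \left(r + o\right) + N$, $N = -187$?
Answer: $\frac{999213445}{22156} \approx 45099.0$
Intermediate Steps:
$W{\left(r,o \right)} = -187 + o + r$ ($W{\left(r,o \right)} = \left(r + o\right) - 187 = \left(o + r\right) - 187 = -187 + o + r$)
$t = - \frac{1}{22156}$ ($t = \frac{1}{\left(-187 + 197 - 78\right) - 22088} = \frac{1}{-68 - 22088} = \frac{1}{-22156} = - \frac{1}{22156} \approx -4.5135 \cdot 10^{-5}$)
$45099 - t = 45099 - - \frac{1}{22156} = 45099 + \frac{1}{22156} = \frac{999213445}{22156}$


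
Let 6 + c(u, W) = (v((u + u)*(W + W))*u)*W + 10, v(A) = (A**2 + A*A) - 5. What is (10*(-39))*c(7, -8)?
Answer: 2191576920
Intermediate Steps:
v(A) = -5 + 2*A**2 (v(A) = (A**2 + A**2) - 5 = 2*A**2 - 5 = -5 + 2*A**2)
c(u, W) = 4 + W*u*(-5 + 32*W**2*u**2) (c(u, W) = -6 + (((-5 + 2*((u + u)*(W + W))**2)*u)*W + 10) = -6 + (((-5 + 2*((2*u)*(2*W))**2)*u)*W + 10) = -6 + (((-5 + 2*(4*W*u)**2)*u)*W + 10) = -6 + (((-5 + 2*(16*W**2*u**2))*u)*W + 10) = -6 + (((-5 + 32*W**2*u**2)*u)*W + 10) = -6 + ((u*(-5 + 32*W**2*u**2))*W + 10) = -6 + (W*u*(-5 + 32*W**2*u**2) + 10) = -6 + (10 + W*u*(-5 + 32*W**2*u**2)) = 4 + W*u*(-5 + 32*W**2*u**2))
(10*(-39))*c(7, -8) = (10*(-39))*(4 - 8*7*(-5 + 32*(-8)**2*7**2)) = -390*(4 - 8*7*(-5 + 32*64*49)) = -390*(4 - 8*7*(-5 + 100352)) = -390*(4 - 8*7*100347) = -390*(4 - 5619432) = -390*(-5619428) = 2191576920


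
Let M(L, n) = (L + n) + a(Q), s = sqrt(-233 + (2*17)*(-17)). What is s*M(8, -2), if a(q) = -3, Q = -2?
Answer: 3*I*sqrt(811) ≈ 85.434*I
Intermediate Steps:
s = I*sqrt(811) (s = sqrt(-233 + 34*(-17)) = sqrt(-233 - 578) = sqrt(-811) = I*sqrt(811) ≈ 28.478*I)
M(L, n) = -3 + L + n (M(L, n) = (L + n) - 3 = -3 + L + n)
s*M(8, -2) = (I*sqrt(811))*(-3 + 8 - 2) = (I*sqrt(811))*3 = 3*I*sqrt(811)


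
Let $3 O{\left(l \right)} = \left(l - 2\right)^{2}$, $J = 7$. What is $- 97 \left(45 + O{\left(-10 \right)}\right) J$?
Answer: $-63147$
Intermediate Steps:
$O{\left(l \right)} = \frac{\left(-2 + l\right)^{2}}{3}$ ($O{\left(l \right)} = \frac{\left(l - 2\right)^{2}}{3} = \frac{\left(-2 + l\right)^{2}}{3}$)
$- 97 \left(45 + O{\left(-10 \right)}\right) J = - 97 \left(45 + \frac{\left(-2 - 10\right)^{2}}{3}\right) 7 = - 97 \left(45 + \frac{\left(-12\right)^{2}}{3}\right) 7 = - 97 \left(45 + \frac{1}{3} \cdot 144\right) 7 = - 97 \left(45 + 48\right) 7 = \left(-97\right) 93 \cdot 7 = \left(-9021\right) 7 = -63147$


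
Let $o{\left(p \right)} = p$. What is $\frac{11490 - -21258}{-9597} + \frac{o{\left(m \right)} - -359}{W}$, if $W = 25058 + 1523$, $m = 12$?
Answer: $- \frac{288971367}{85032619} \approx -3.3984$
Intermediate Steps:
$W = 26581$
$\frac{11490 - -21258}{-9597} + \frac{o{\left(m \right)} - -359}{W} = \frac{11490 - -21258}{-9597} + \frac{12 - -359}{26581} = \left(11490 + 21258\right) \left(- \frac{1}{9597}\right) + \left(12 + 359\right) \frac{1}{26581} = 32748 \left(- \frac{1}{9597}\right) + 371 \cdot \frac{1}{26581} = - \frac{10916}{3199} + \frac{371}{26581} = - \frac{288971367}{85032619}$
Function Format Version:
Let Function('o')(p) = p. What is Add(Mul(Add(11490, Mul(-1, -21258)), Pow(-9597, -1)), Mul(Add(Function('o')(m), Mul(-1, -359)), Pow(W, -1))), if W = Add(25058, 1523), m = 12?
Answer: Rational(-288971367, 85032619) ≈ -3.3984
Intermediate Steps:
W = 26581
Add(Mul(Add(11490, Mul(-1, -21258)), Pow(-9597, -1)), Mul(Add(Function('o')(m), Mul(-1, -359)), Pow(W, -1))) = Add(Mul(Add(11490, Mul(-1, -21258)), Pow(-9597, -1)), Mul(Add(12, Mul(-1, -359)), Pow(26581, -1))) = Add(Mul(Add(11490, 21258), Rational(-1, 9597)), Mul(Add(12, 359), Rational(1, 26581))) = Add(Mul(32748, Rational(-1, 9597)), Mul(371, Rational(1, 26581))) = Add(Rational(-10916, 3199), Rational(371, 26581)) = Rational(-288971367, 85032619)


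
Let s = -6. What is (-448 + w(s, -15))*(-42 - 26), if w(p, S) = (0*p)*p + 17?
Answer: 29308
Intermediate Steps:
w(p, S) = 17 (w(p, S) = 0*p + 17 = 0 + 17 = 17)
(-448 + w(s, -15))*(-42 - 26) = (-448 + 17)*(-42 - 26) = -431*(-68) = 29308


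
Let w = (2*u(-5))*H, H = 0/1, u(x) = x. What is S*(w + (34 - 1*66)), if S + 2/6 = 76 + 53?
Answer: -12352/3 ≈ -4117.3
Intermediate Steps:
H = 0 (H = 0*1 = 0)
w = 0 (w = (2*(-5))*0 = -10*0 = 0)
S = 386/3 (S = -⅓ + (76 + 53) = -⅓ + 129 = 386/3 ≈ 128.67)
S*(w + (34 - 1*66)) = 386*(0 + (34 - 1*66))/3 = 386*(0 + (34 - 66))/3 = 386*(0 - 32)/3 = (386/3)*(-32) = -12352/3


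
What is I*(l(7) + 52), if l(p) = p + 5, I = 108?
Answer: 6912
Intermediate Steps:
l(p) = 5 + p
I*(l(7) + 52) = 108*((5 + 7) + 52) = 108*(12 + 52) = 108*64 = 6912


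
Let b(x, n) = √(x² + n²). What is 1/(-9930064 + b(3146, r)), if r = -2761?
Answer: -342416/3400212190471 - 11*√144797/98606153523659 ≈ -1.0075e-7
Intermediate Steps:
b(x, n) = √(n² + x²)
1/(-9930064 + b(3146, r)) = 1/(-9930064 + √((-2761)² + 3146²)) = 1/(-9930064 + √(7623121 + 9897316)) = 1/(-9930064 + √17520437) = 1/(-9930064 + 11*√144797)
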